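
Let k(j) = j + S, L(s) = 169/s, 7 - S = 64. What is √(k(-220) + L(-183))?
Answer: 2*I*√2326845/183 ≈ 16.671*I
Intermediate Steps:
S = -57 (S = 7 - 1*64 = 7 - 64 = -57)
k(j) = -57 + j (k(j) = j - 57 = -57 + j)
√(k(-220) + L(-183)) = √((-57 - 220) + 169/(-183)) = √(-277 + 169*(-1/183)) = √(-277 - 169/183) = √(-50860/183) = 2*I*√2326845/183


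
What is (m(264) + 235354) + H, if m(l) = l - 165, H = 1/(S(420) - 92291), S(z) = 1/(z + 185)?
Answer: 13146766421857/55836054 ≈ 2.3545e+5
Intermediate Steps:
S(z) = 1/(185 + z)
H = -605/55836054 (H = 1/(1/(185 + 420) - 92291) = 1/(1/605 - 92291) = 1/(-55836054/605) = -605/55836054 ≈ -1.0835e-5)
m(l) = -165 + l
(m(264) + 235354) + H = ((-165 + 264) + 235354) - 605/55836054 = (99 + 235354) - 605/55836054 = 235453 - 605/55836054 = 13146766421857/55836054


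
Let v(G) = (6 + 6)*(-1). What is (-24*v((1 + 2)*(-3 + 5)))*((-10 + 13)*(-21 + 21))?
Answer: 0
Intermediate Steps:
v(G) = -12 (v(G) = 12*(-1) = -12)
(-24*v((1 + 2)*(-3 + 5)))*((-10 + 13)*(-21 + 21)) = (-24*(-12))*((-10 + 13)*(-21 + 21)) = 288*(3*0) = 288*0 = 0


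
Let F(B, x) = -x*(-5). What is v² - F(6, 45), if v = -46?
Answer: 1891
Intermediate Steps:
F(B, x) = 5*x (F(B, x) = -(-5)*x = 5*x)
v² - F(6, 45) = (-46)² - 5*45 = 2116 - 1*225 = 2116 - 225 = 1891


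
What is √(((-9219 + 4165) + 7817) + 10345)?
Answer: 2*√3277 ≈ 114.49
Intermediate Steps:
√(((-9219 + 4165) + 7817) + 10345) = √((-5054 + 7817) + 10345) = √(2763 + 10345) = √13108 = 2*√3277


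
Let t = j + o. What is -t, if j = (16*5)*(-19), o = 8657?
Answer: -7137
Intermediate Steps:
j = -1520 (j = 80*(-19) = -1520)
t = 7137 (t = -1520 + 8657 = 7137)
-t = -1*7137 = -7137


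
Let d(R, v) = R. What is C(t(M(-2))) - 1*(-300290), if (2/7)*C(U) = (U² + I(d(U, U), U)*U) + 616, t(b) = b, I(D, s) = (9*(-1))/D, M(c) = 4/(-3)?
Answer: 5443573/18 ≈ 3.0242e+5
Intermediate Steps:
M(c) = -4/3 (M(c) = 4*(-⅓) = -4/3)
I(D, s) = -9/D
C(U) = 4249/2 + 7*U²/2 (C(U) = 7*((U² + (-9/U)*U) + 616)/2 = 7*((U² - 9) + 616)/2 = 7*((-9 + U²) + 616)/2 = 7*(607 + U²)/2 = 4249/2 + 7*U²/2)
C(t(M(-2))) - 1*(-300290) = (4249/2 + 7*(-4/3)²/2) - 1*(-300290) = (4249/2 + (7/2)*(16/9)) + 300290 = (4249/2 + 56/9) + 300290 = 38353/18 + 300290 = 5443573/18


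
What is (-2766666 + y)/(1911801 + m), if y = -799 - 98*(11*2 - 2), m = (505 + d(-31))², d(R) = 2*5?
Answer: -2769425/2177026 ≈ -1.2721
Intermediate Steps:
d(R) = 10
m = 265225 (m = (505 + 10)² = 515² = 265225)
y = -2759 (y = -799 - 98*(22 - 2) = -799 - 98*20 = -799 - 1960 = -2759)
(-2766666 + y)/(1911801 + m) = (-2766666 - 2759)/(1911801 + 265225) = -2769425/2177026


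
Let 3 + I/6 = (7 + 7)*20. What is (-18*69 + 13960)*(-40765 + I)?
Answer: -497311954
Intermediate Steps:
I = 1662 (I = -18 + 6*((7 + 7)*20) = -18 + 6*(14*20) = -18 + 6*280 = -18 + 1680 = 1662)
(-18*69 + 13960)*(-40765 + I) = (-18*69 + 13960)*(-40765 + 1662) = (-1242 + 13960)*(-39103) = 12718*(-39103) = -497311954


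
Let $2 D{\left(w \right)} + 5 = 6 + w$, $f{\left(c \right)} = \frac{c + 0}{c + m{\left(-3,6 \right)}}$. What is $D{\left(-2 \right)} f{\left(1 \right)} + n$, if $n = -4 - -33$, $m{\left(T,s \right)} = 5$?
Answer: $\frac{347}{12} \approx 28.917$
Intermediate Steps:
$n = 29$ ($n = -4 + 33 = 29$)
$f{\left(c \right)} = \frac{c}{5 + c}$ ($f{\left(c \right)} = \frac{c + 0}{c + 5} = \frac{c}{5 + c}$)
$D{\left(w \right)} = \frac{1}{2} + \frac{w}{2}$ ($D{\left(w \right)} = - \frac{5}{2} + \frac{6 + w}{2} = - \frac{5}{2} + \left(3 + \frac{w}{2}\right) = \frac{1}{2} + \frac{w}{2}$)
$D{\left(-2 \right)} f{\left(1 \right)} + n = \left(\frac{1}{2} + \frac{1}{2} \left(-2\right)\right) 1 \frac{1}{5 + 1} + 29 = \left(\frac{1}{2} - 1\right) 1 \cdot \frac{1}{6} + 29 = - \frac{1 \cdot \frac{1}{6}}{2} + 29 = \left(- \frac{1}{2}\right) \frac{1}{6} + 29 = - \frac{1}{12} + 29 = \frac{347}{12}$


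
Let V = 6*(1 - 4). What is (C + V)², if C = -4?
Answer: 484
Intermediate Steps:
V = -18 (V = 6*(-3) = -18)
(C + V)² = (-4 - 18)² = (-22)² = 484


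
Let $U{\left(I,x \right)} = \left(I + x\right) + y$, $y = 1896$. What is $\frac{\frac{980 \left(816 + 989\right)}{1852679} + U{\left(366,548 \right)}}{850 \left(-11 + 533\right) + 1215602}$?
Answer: $\frac{2603898445}{1537076985029} \approx 0.0016941$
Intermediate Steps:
$U{\left(I,x \right)} = 1896 + I + x$ ($U{\left(I,x \right)} = \left(I + x\right) + 1896 = 1896 + I + x$)
$\frac{\frac{980 \left(816 + 989\right)}{1852679} + U{\left(366,548 \right)}}{850 \left(-11 + 533\right) + 1215602} = \frac{\frac{980 \left(816 + 989\right)}{1852679} + \left(1896 + 366 + 548\right)}{850 \left(-11 + 533\right) + 1215602} = \frac{980 \cdot 1805 \cdot \frac{1}{1852679} + 2810}{850 \cdot 522 + 1215602} = \frac{1768900 \cdot \frac{1}{1852679} + 2810}{443700 + 1215602} = \frac{\frac{1768900}{1852679} + 2810}{1659302} = \frac{5207796890}{1852679} \cdot \frac{1}{1659302} = \frac{2603898445}{1537076985029}$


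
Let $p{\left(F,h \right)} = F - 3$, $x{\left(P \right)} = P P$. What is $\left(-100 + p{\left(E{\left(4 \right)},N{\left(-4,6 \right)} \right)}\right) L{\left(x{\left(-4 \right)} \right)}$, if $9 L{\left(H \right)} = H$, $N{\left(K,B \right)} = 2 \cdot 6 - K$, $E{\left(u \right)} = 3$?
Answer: $- \frac{1600}{9} \approx -177.78$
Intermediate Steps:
$x{\left(P \right)} = P^{2}$
$N{\left(K,B \right)} = 12 - K$
$L{\left(H \right)} = \frac{H}{9}$
$p{\left(F,h \right)} = -3 + F$
$\left(-100 + p{\left(E{\left(4 \right)},N{\left(-4,6 \right)} \right)}\right) L{\left(x{\left(-4 \right)} \right)} = \left(-100 + \left(-3 + 3\right)\right) \frac{\left(-4\right)^{2}}{9} = \left(-100 + 0\right) \frac{1}{9} \cdot 16 = \left(-100\right) \frac{16}{9} = - \frac{1600}{9}$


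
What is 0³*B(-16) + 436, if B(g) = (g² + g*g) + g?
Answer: 436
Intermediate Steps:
B(g) = g + 2*g² (B(g) = (g² + g²) + g = 2*g² + g = g + 2*g²)
0³*B(-16) + 436 = 0³*(-16*(1 + 2*(-16))) + 436 = 0*(-16*(1 - 32)) + 436 = 0*(-16*(-31)) + 436 = 0*496 + 436 = 0 + 436 = 436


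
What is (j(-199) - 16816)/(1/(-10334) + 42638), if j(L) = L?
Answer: -175833010/440621091 ≈ -0.39906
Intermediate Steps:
(j(-199) - 16816)/(1/(-10334) + 42638) = (-199 - 16816)/(1/(-10334) + 42638) = -17015/(-1/10334 + 42638) = -17015/440621091/10334 = -17015*10334/440621091 = -175833010/440621091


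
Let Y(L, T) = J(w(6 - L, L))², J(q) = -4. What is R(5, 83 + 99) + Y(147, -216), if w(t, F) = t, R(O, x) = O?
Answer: 21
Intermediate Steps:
Y(L, T) = 16 (Y(L, T) = (-4)² = 16)
R(5, 83 + 99) + Y(147, -216) = 5 + 16 = 21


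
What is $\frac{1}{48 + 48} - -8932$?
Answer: $\frac{857473}{96} \approx 8932.0$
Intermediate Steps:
$\frac{1}{48 + 48} - -8932 = \frac{1}{96} + 8932 = \frac{857473}{96}$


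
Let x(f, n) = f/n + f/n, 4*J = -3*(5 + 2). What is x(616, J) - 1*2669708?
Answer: -8009828/3 ≈ -2.6699e+6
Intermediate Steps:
J = -21/4 (J = (-3*(5 + 2))/4 = (-3*7)/4 = (¼)*(-21) = -21/4 ≈ -5.2500)
x(f, n) = 2*f/n
x(616, J) - 1*2669708 = 2*616/(-21/4) - 1*2669708 = 2*616*(-4/21) - 2669708 = -704/3 - 2669708 = -8009828/3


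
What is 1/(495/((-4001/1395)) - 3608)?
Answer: -4001/15126133 ≈ -0.00026451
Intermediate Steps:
1/(495/((-4001/1395)) - 3608) = 1/(495/((-4001*1/1395)) - 3608) = 1/(495/(-4001/1395) - 3608) = 1/(495*(-1395/4001) - 3608) = 1/(-690525/4001 - 3608) = 1/(-15126133/4001) = -4001/15126133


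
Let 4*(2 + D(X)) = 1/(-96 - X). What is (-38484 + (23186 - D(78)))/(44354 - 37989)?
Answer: -2129203/886008 ≈ -2.4031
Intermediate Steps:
D(X) = -2 + 1/(4*(-96 - X))
(-38484 + (23186 - D(78)))/(44354 - 37989) = (-38484 + (23186 - (-769 - 8*78)/(4*(96 + 78))))/(44354 - 37989) = (-38484 + (23186 - (-769 - 624)/(4*174)))/6365 = (-38484 + (23186 - (-1393)/(4*174)))*(1/6365) = (-38484 + (23186 - 1*(-1393/696)))*(1/6365) = (-38484 + (23186 + 1393/696))*(1/6365) = (-38484 + 16138849/696)*(1/6365) = -10646015/696*1/6365 = -2129203/886008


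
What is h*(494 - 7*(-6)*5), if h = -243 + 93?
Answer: -105600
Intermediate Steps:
h = -150
h*(494 - 7*(-6)*5) = -150*(494 - 7*(-6)*5) = -150*(494 + 42*5) = -150*(494 + 210) = -150*704 = -105600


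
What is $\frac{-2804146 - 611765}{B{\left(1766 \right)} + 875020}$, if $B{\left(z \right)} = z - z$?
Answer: $- \frac{3415911}{875020} \approx -3.9038$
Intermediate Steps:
$B{\left(z \right)} = 0$
$\frac{-2804146 - 611765}{B{\left(1766 \right)} + 875020} = \frac{-2804146 - 611765}{0 + 875020} = - \frac{3415911}{875020}$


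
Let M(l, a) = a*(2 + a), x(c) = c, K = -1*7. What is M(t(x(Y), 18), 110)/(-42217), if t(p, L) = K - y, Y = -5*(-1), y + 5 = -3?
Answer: -1760/6031 ≈ -0.29183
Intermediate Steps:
y = -8 (y = -5 - 3 = -8)
K = -7
Y = 5
t(p, L) = 1 (t(p, L) = -7 - 1*(-8) = -7 + 8 = 1)
M(t(x(Y), 18), 110)/(-42217) = (110*(2 + 110))/(-42217) = (110*112)*(-1/42217) = 12320*(-1/42217) = -1760/6031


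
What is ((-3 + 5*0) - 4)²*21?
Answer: 1029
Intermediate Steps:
((-3 + 5*0) - 4)²*21 = ((-3 + 0) - 4)²*21 = (-3 - 4)²*21 = (-7)²*21 = 49*21 = 1029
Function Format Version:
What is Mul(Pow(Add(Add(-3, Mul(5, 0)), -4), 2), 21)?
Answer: 1029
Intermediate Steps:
Mul(Pow(Add(Add(-3, Mul(5, 0)), -4), 2), 21) = Mul(Pow(Add(Add(-3, 0), -4), 2), 21) = Mul(Pow(Add(-3, -4), 2), 21) = Mul(Pow(-7, 2), 21) = Mul(49, 21) = 1029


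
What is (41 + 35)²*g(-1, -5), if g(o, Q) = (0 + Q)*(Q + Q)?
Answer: 288800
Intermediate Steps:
g(o, Q) = 2*Q² (g(o, Q) = Q*(2*Q) = 2*Q²)
(41 + 35)²*g(-1, -5) = (41 + 35)²*(2*(-5)²) = 76²*(2*25) = 5776*50 = 288800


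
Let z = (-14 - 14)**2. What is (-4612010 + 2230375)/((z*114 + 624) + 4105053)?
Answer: -2381635/4195053 ≈ -0.56772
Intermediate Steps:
z = 784 (z = (-28)**2 = 784)
(-4612010 + 2230375)/((z*114 + 624) + 4105053) = (-4612010 + 2230375)/((784*114 + 624) + 4105053) = -2381635/((89376 + 624) + 4105053) = -2381635/(90000 + 4105053) = -2381635/4195053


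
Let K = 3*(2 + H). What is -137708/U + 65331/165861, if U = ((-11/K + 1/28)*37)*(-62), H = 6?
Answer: -212585790305/1500802473 ≈ -141.65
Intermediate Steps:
K = 24 (K = 3*(2 + 6) = 3*8 = 24)
U = 81437/84 (U = ((-11/24 + 1/28)*37)*(-62) = -71/168*37*(-62) = -2627/168*(-62) = 81437/84 ≈ 969.49)
-137708/U + 65331/165861 = -137708/81437/84 + 65331/165861 = -137708*84/81437 + 65331*(1/165861) = -11567472/81437 + 7259/18429 = -212585790305/1500802473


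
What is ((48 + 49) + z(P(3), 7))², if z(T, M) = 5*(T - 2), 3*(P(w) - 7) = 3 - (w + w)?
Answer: 13689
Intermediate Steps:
P(w) = 8 - 2*w/3 (P(w) = 7 + (3 - (w + w))/3 = 7 + (3 - 2*w)/3 = 7 + (1 - 2*w/3) = 8 - 2*w/3)
z(T, M) = -10 + 5*T (z(T, M) = 5*(-2 + T) = -10 + 5*T)
((48 + 49) + z(P(3), 7))² = ((48 + 49) + (-10 + 5*(8 - ⅔*3)))² = (97 + (-10 + 5*(8 - 2)))² = (97 + (-10 + 5*6))² = (97 + (-10 + 30))² = (97 + 20)² = 117² = 13689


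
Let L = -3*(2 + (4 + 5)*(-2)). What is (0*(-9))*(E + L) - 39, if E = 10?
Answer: -39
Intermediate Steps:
L = 48 (L = -3*(2 + 9*(-2)) = -3*(2 - 18) = -3*(-16) = 48)
(0*(-9))*(E + L) - 39 = (0*(-9))*(10 + 48) - 39 = 0*58 - 39 = 0 - 39 = -39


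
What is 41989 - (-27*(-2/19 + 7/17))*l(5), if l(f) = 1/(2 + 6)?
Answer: 108502249/2584 ≈ 41990.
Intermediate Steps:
l(f) = 1/8
41989 - (-27*(-2/19 + 7/17))*l(5) = 41989 - (-27*(-2/19 + 7/17))/8 = 41989 - (-27*99/323)/8 = 41989 - (-2673)/(323*8) = 41989 - 1*(-2673/2584) = 41989 + 2673/2584 = 108502249/2584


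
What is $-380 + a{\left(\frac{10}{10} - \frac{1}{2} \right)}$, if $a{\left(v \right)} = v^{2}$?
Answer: $- \frac{1519}{4} \approx -379.75$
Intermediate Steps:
$-380 + a{\left(\frac{10}{10} - \frac{1}{2} \right)} = -380 + \left(\frac{10}{10} - \frac{1}{2}\right)^{2} = -380 + \left(10 \cdot \frac{1}{10} - \frac{1}{2}\right)^{2} = -380 + \left(1 - \frac{1}{2}\right)^{2} = -380 + \left(\frac{1}{2}\right)^{2} = -380 + \frac{1}{4} = - \frac{1519}{4}$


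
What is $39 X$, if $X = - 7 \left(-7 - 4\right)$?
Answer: $3003$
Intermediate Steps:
$X = 77$ ($X = \left(-7\right) \left(-11\right) = 77$)
$39 X = 39 \cdot 77 = 3003$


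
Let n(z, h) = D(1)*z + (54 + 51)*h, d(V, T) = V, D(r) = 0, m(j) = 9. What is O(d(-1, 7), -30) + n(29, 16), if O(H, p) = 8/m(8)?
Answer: 15128/9 ≈ 1680.9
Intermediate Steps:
O(H, p) = 8/9
n(z, h) = 105*h (n(z, h) = 0*z + (54 + 51)*h = 0 + 105*h = 105*h)
O(d(-1, 7), -30) + n(29, 16) = 8/9 + 105*16 = 8/9 + 1680 = 15128/9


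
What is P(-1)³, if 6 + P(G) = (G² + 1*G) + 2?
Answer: -64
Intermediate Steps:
P(G) = -4 + G + G² (P(G) = -6 + ((G² + 1*G) + 2) = -6 + ((G² + G) + 2) = -6 + ((G + G²) + 2) = -6 + (2 + G + G²) = -4 + G + G²)
P(-1)³ = (-4 - 1 + (-1)²)³ = (-4 - 1 + 1)³ = (-4)³ = -64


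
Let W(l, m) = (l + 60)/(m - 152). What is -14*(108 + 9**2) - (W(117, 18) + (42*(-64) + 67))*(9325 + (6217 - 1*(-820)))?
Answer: 2874552489/67 ≈ 4.2904e+7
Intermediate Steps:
W(l, m) = (60 + l)/(-152 + m)
-14*(108 + 9**2) - (W(117, 18) + (42*(-64) + 67))*(9325 + (6217 - 1*(-820))) = -14*(108 + 9**2) - ((60 + 117)/(-152 + 18) + (42*(-64) + 67))*(9325 + (6217 - 1*(-820))) = -14*(108 + 81) - (177/(-134) + (-2688 + 67))*(9325 + (6217 + 820)) = -14*189 - (-1/134*177 - 2621)*(9325 + 7037) = -2646 - (-177/134 - 2621)*16362 = -2646 - (-351391)*16362/134 = -2646 - 1*(-2874729771/67) = -2646 + 2874729771/67 = 2874552489/67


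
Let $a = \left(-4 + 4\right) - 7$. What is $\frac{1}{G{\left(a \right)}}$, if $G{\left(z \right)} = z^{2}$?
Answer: $\frac{1}{49} \approx 0.020408$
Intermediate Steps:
$a = -7$ ($a = 0 - 7 = -7$)
$\frac{1}{G{\left(a \right)}} = \frac{1}{\left(-7\right)^{2}} = \frac{1}{49}$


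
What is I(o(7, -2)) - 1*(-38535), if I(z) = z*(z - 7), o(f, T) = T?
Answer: 38553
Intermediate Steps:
I(z) = z*(-7 + z)
I(o(7, -2)) - 1*(-38535) = -2*(-7 - 2) - 1*(-38535) = -2*(-9) + 38535 = 18 + 38535 = 38553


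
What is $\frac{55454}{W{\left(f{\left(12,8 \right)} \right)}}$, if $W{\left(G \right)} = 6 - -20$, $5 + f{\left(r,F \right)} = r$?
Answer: $\frac{27727}{13} \approx 2132.8$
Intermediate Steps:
$f{\left(r,F \right)} = -5 + r$
$W{\left(G \right)} = 26$ ($W{\left(G \right)} = 6 + 20 = 26$)
$\frac{55454}{W{\left(f{\left(12,8 \right)} \right)}} = \frac{55454}{26} = 55454 \cdot \frac{1}{26} = \frac{27727}{13}$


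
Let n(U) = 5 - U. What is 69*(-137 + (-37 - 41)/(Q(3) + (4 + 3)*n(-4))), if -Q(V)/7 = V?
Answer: -67068/7 ≈ -9581.1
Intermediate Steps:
Q(V) = -7*V
69*(-137 + (-37 - 41)/(Q(3) + (4 + 3)*n(-4))) = 69*(-137 + (-37 - 41)/(-7*3 + (4 + 3)*(5 - 1*(-4)))) = 69*(-137 - 78/(-21 + 7*(5 + 4))) = 69*(-137 - 78/(-21 + 7*9)) = 69*(-137 - 78/(-21 + 63)) = 69*(-137 - 78/42) = 69*(-137 - 78*1/42) = 69*(-137 - 13/7) = 69*(-972/7) = -67068/7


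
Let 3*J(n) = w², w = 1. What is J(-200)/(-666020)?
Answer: -1/1998060 ≈ -5.0049e-7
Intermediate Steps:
J(n) = ⅓ (J(n) = (⅓)*1² = (⅓)*1 = ⅓)
J(-200)/(-666020) = (⅓)/(-666020) = (⅓)*(-1/666020) = -1/1998060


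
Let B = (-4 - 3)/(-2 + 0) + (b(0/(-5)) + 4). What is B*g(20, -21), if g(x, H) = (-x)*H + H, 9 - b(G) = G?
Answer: 13167/2 ≈ 6583.5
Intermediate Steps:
b(G) = 9 - G
g(x, H) = H - H*x (g(x, H) = -H*x + H = H - H*x)
B = 33/2 (B = (-4 - 3)/(-2 + 0) + ((9 - 0/(-5)) + 4) = -7/(-2) + ((9 - 0*(-1)/5) + 4) = -7*(-½) + ((9 - 1*0) + 4) = 7/2 + ((9 + 0) + 4) = 7/2 + (9 + 4) = 7/2 + 13 = 33/2 ≈ 16.500)
B*g(20, -21) = 33*(-21*(1 - 1*20))/2 = 33*(-21*(1 - 20))/2 = 33*(-21*(-19))/2 = (33/2)*399 = 13167/2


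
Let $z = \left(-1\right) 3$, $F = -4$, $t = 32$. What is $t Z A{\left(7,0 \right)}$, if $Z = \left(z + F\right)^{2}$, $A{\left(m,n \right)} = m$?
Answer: $10976$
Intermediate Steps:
$z = -3$
$Z = 49$ ($Z = \left(-3 - 4\right)^{2} = \left(-7\right)^{2} = 49$)
$t Z A{\left(7,0 \right)} = 32 \cdot 49 \cdot 7 = 1568 \cdot 7 = 10976$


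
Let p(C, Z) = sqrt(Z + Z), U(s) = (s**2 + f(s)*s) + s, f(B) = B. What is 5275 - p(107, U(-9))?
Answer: 5275 - 3*sqrt(34) ≈ 5257.5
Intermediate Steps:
U(s) = s + 2*s**2 (U(s) = (s**2 + s*s) + s = (s**2 + s**2) + s = 2*s**2 + s = s + 2*s**2)
p(C, Z) = sqrt(2)*sqrt(Z) (p(C, Z) = sqrt(2*Z) = sqrt(2)*sqrt(Z))
5275 - p(107, U(-9)) = 5275 - sqrt(2)*sqrt(-9*(1 + 2*(-9))) = 5275 - sqrt(2)*sqrt(-9*(1 - 18)) = 5275 - sqrt(2)*sqrt(-9*(-17)) = 5275 - sqrt(2)*sqrt(153) = 5275 - sqrt(2)*3*sqrt(17) = 5275 - 3*sqrt(34)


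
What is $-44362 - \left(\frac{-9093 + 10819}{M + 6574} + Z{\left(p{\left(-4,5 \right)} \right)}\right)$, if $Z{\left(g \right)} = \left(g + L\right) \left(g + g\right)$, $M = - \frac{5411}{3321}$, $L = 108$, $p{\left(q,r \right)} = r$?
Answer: $- \frac{992952473802}{21826843} \approx -45492.0$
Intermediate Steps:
$M = - \frac{5411}{3321}$ ($M = \left(-5411\right) \frac{1}{3321} = - \frac{5411}{3321} \approx -1.6293$)
$Z{\left(g \right)} = 2 g \left(108 + g\right)$ ($Z{\left(g \right)} = \left(g + 108\right) \left(g + g\right) = \left(108 + g\right) 2 g = 2 g \left(108 + g\right)$)
$-44362 - \left(\frac{-9093 + 10819}{M + 6574} + Z{\left(p{\left(-4,5 \right)} \right)}\right) = -44362 - \left(\frac{-9093 + 10819}{- \frac{5411}{3321} + 6574} + 2 \cdot 5 \left(108 + 5\right)\right) = -44362 - \left(\frac{1726}{\frac{21826843}{3321}} + 2 \cdot 5 \cdot 113\right) = -44362 - \left(1726 \cdot \frac{3321}{21826843} + 1130\right) = -44362 - \left(\frac{5732046}{21826843} + 1130\right) = -44362 - \frac{24670064636}{21826843} = - \frac{992952473802}{21826843}$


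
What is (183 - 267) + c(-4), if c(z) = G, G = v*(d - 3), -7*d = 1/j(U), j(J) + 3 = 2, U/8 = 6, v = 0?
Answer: -84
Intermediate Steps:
U = 48 (U = 8*6 = 48)
j(J) = -1 (j(J) = -3 + 2 = -1)
d = 1/7 (d = -1/7/(-1) = -1/7*(-1) = 1/7 ≈ 0.14286)
G = 0 (G = 0*(1/7 - 3) = 0*(-20/7) = 0)
c(z) = 0
(183 - 267) + c(-4) = (183 - 267) + 0 = -84 + 0 = -84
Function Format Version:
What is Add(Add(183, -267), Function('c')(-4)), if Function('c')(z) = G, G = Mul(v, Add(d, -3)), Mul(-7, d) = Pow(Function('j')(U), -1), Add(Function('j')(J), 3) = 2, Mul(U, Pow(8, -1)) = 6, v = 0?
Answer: -84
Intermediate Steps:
U = 48 (U = Mul(8, 6) = 48)
Function('j')(J) = -1 (Function('j')(J) = Add(-3, 2) = -1)
d = Rational(1, 7) (d = Mul(Rational(-1, 7), Pow(-1, -1)) = Mul(Rational(-1, 7), -1) = Rational(1, 7) ≈ 0.14286)
G = 0 (G = Mul(0, Add(Rational(1, 7), -3)) = Mul(0, Rational(-20, 7)) = 0)
Function('c')(z) = 0
Add(Add(183, -267), Function('c')(-4)) = Add(Add(183, -267), 0) = Add(-84, 0) = -84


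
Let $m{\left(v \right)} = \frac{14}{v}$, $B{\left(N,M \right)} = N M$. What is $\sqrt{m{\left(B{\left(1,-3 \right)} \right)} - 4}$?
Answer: $\frac{i \sqrt{78}}{3} \approx 2.9439 i$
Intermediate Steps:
$B{\left(N,M \right)} = M N$
$\sqrt{m{\left(B{\left(1,-3 \right)} \right)} - 4} = \sqrt{\frac{14}{\left(-3\right) 1} - 4} = \sqrt{\frac{14}{-3} - 4} = \sqrt{14 \left(- \frac{1}{3}\right) - 4} = \sqrt{- \frac{14}{3} - 4} = \sqrt{- \frac{26}{3}} = \frac{i \sqrt{78}}{3}$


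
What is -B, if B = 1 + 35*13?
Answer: -456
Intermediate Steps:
B = 456 (B = 1 + 455 = 456)
-B = -1*456 = -456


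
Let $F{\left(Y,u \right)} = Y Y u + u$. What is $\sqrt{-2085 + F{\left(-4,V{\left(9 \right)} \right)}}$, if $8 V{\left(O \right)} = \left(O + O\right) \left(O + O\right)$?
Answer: $\frac{7 i \sqrt{114}}{2} \approx 37.37 i$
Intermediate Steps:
$V{\left(O \right)} = \frac{O^{2}}{2}$ ($V{\left(O \right)} = \frac{\left(O + O\right) \left(O + O\right)}{8} = \frac{2 O 2 O}{8} = \frac{4 O^{2}}{8} = \frac{O^{2}}{2}$)
$F{\left(Y,u \right)} = u + u Y^{2}$ ($F{\left(Y,u \right)} = Y^{2} u + u = u Y^{2} + u = u + u Y^{2}$)
$\sqrt{-2085 + F{\left(-4,V{\left(9 \right)} \right)}} = \sqrt{-2085 + \frac{9^{2}}{2} \left(1 + \left(-4\right)^{2}\right)} = \sqrt{-2085 + \frac{1}{2} \cdot 81 \left(1 + 16\right)} = \sqrt{-2085 + \frac{81}{2} \cdot 17} = \sqrt{-2085 + \frac{1377}{2}} = \sqrt{- \frac{2793}{2}} = \frac{7 i \sqrt{114}}{2}$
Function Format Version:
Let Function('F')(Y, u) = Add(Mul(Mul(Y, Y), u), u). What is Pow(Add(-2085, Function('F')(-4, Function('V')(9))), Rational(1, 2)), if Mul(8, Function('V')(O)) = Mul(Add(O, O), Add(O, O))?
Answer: Mul(Rational(7, 2), I, Pow(114, Rational(1, 2))) ≈ Mul(37.370, I)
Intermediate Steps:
Function('V')(O) = Mul(Rational(1, 2), Pow(O, 2)) (Function('V')(O) = Mul(Rational(1, 8), Mul(Add(O, O), Add(O, O))) = Mul(Rational(1, 8), Mul(Mul(2, O), Mul(2, O))) = Mul(Rational(1, 8), Mul(4, Pow(O, 2))) = Mul(Rational(1, 2), Pow(O, 2)))
Function('F')(Y, u) = Add(u, Mul(u, Pow(Y, 2))) (Function('F')(Y, u) = Add(Mul(Pow(Y, 2), u), u) = Add(Mul(u, Pow(Y, 2)), u) = Add(u, Mul(u, Pow(Y, 2))))
Pow(Add(-2085, Function('F')(-4, Function('V')(9))), Rational(1, 2)) = Pow(Add(-2085, Mul(Mul(Rational(1, 2), Pow(9, 2)), Add(1, Pow(-4, 2)))), Rational(1, 2)) = Pow(Add(-2085, Mul(Mul(Rational(1, 2), 81), Add(1, 16))), Rational(1, 2)) = Pow(Add(-2085, Mul(Rational(81, 2), 17)), Rational(1, 2)) = Pow(Add(-2085, Rational(1377, 2)), Rational(1, 2)) = Pow(Rational(-2793, 2), Rational(1, 2)) = Mul(Rational(7, 2), I, Pow(114, Rational(1, 2)))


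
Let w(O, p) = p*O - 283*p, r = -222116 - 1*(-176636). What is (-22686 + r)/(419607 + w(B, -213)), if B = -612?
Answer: -11361/101707 ≈ -0.11170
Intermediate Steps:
r = -45480 (r = -222116 + 176636 = -45480)
w(O, p) = -283*p + O*p (w(O, p) = O*p - 283*p = -283*p + O*p)
(-22686 + r)/(419607 + w(B, -213)) = (-22686 - 45480)/(419607 - 213*(-283 - 612)) = -68166/(419607 - 213*(-895)) = -68166/(419607 + 190635) = -68166/610242 = -68166*1/610242 = -11361/101707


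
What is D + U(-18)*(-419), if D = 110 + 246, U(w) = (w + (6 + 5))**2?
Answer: -20175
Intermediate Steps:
U(w) = (11 + w)**2 (U(w) = (w + 11)**2 = (11 + w)**2)
D = 356
D + U(-18)*(-419) = 356 + (11 - 18)**2*(-419) = 356 + (-7)**2*(-419) = 356 + 49*(-419) = 356 - 20531 = -20175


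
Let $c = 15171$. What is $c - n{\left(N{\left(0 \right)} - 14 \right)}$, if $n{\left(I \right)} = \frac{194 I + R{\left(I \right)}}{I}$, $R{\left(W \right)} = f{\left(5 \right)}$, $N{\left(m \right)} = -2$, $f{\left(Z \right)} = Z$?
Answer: $\frac{239637}{16} \approx 14977.0$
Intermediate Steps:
$R{\left(W \right)} = 5$
$n{\left(I \right)} = \frac{5 + 194 I}{I}$ ($n{\left(I \right)} = \frac{194 I + 5}{I} = \frac{5 + 194 I}{I}$)
$c - n{\left(N{\left(0 \right)} - 14 \right)} = 15171 - \left(194 + \frac{5}{-2 - 14}\right) = 15171 - \left(194 + \frac{5}{-16}\right) = 15171 - \left(194 + 5 \left(- \frac{1}{16}\right)\right) = 15171 - \left(194 - \frac{5}{16}\right) = 15171 - \frac{3099}{16} = \frac{239637}{16}$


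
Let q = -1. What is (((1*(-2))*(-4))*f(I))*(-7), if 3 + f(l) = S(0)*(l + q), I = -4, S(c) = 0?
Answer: 168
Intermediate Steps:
f(l) = -3 (f(l) = -3 + 0*(l - 1) = -3 + 0*(-1 + l) = -3 + 0 = -3)
(((1*(-2))*(-4))*f(I))*(-7) = (((1*(-2))*(-4))*(-3))*(-7) = (-2*(-4)*(-3))*(-7) = (8*(-3))*(-7) = -24*(-7) = 168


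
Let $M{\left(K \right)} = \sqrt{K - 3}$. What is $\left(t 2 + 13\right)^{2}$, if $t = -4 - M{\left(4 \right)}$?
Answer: $9$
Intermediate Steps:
$M{\left(K \right)} = \sqrt{-3 + K}$
$t = -5$ ($t = -4 - \sqrt{-3 + 4} = -4 - \sqrt{1} = -4 - 1 = -5$)
$\left(t 2 + 13\right)^{2} = \left(\left(-5\right) 2 + 13\right)^{2} = \left(-10 + 13\right)^{2} = 3^{2} = 9$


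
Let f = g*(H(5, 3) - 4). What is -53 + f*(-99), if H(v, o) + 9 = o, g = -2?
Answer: -2033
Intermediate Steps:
H(v, o) = -9 + o
f = 20 (f = -2*((-9 + 3) - 4) = -2*(-6 - 4) = -2*(-10) = 20)
-53 + f*(-99) = -53 + 20*(-99) = -53 - 1980 = -2033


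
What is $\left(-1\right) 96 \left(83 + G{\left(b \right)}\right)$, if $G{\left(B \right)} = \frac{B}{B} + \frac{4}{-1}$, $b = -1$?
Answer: $-7680$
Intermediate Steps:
$G{\left(B \right)} = -3$ ($G{\left(B \right)} = 1 + 4 \left(-1\right) = 1 - 4 = -3$)
$\left(-1\right) 96 \left(83 + G{\left(b \right)}\right) = \left(-1\right) 96 \left(83 - 3\right) = \left(-96\right) 80 = -7680$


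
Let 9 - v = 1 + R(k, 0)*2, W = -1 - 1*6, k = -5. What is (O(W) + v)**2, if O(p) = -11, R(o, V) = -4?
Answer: 25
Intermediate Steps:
W = -7 (W = -1 - 6 = -7)
v = 16 (v = 9 - (1 - 4*2) = 9 - (1 - 8) = 9 - 1*(-7) = 9 + 7 = 16)
(O(W) + v)**2 = (-11 + 16)**2 = 5**2 = 25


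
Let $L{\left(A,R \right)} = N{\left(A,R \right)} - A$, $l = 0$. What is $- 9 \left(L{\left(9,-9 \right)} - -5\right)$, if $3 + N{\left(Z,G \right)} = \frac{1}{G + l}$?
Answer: $64$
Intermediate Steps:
$N{\left(Z,G \right)} = -3 + \frac{1}{G}$ ($N{\left(Z,G \right)} = -3 + \frac{1}{G + 0} = -3 + \frac{1}{G}$)
$L{\left(A,R \right)} = -3 + \frac{1}{R} - A$ ($L{\left(A,R \right)} = \left(-3 + \frac{1}{R}\right) - A = -3 + \frac{1}{R} - A$)
$- 9 \left(L{\left(9,-9 \right)} - -5\right) = - 9 \left(\left(-3 + \frac{1}{-9} - 9\right) - -5\right) = - 9 \left(\left(-3 - \frac{1}{9} - 9\right) + \left(-27 + 32\right)\right) = - 9 \left(- \frac{109}{9} + 5\right) = \left(-9\right) \left(- \frac{64}{9}\right) = 64$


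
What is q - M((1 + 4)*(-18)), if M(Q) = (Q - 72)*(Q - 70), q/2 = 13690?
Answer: 1460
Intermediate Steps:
q = 27380 (q = 2*13690 = 27380)
M(Q) = (-72 + Q)*(-70 + Q)
q - M((1 + 4)*(-18)) = 27380 - (5040 + ((1 + 4)*(-18))² - 142*(1 + 4)*(-18)) = 27380 - (5040 + (5*(-18))² - 710*(-18)) = 27380 - (5040 + (-90)² - 142*(-90)) = 27380 - (5040 + 8100 + 12780) = 27380 - 1*25920 = 27380 - 25920 = 1460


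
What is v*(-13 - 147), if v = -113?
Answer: 18080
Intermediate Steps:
v*(-13 - 147) = -113*(-13 - 147) = -113*(-160) = 18080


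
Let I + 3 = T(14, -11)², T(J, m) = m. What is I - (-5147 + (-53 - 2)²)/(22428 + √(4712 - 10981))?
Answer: 59404123670/503021453 - 2122*I*√6269/503021453 ≈ 118.09 - 0.00033401*I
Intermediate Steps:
I = 118 (I = -3 + (-11)² = -3 + 121 = 118)
I - (-5147 + (-53 - 2)²)/(22428 + √(4712 - 10981)) = 118 - (-5147 + (-53 - 2)²)/(22428 + √(4712 - 10981)) = 118 - (-5147 + (-55)²)/(22428 + √(-6269)) = 118 - (-5147 + 3025)/(22428 + I*√6269) = 118 - (-2122)/(22428 + I*√6269) = 118 + 2122/(22428 + I*√6269)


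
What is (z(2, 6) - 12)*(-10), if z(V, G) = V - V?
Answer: 120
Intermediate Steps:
z(V, G) = 0
(z(2, 6) - 12)*(-10) = (0 - 12)*(-10) = -12*(-10) = 120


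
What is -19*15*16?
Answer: -4560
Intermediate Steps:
-19*15*16 = -285*16 = -4560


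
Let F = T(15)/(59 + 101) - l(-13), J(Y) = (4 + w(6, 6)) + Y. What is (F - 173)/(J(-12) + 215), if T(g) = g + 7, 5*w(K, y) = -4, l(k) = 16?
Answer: -15109/16496 ≈ -0.91592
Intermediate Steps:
w(K, y) = -⅘ (w(K, y) = (⅕)*(-4) = -⅘)
T(g) = 7 + g
J(Y) = 16/5 + Y (J(Y) = (4 - ⅘) + Y = 16/5 + Y)
F = -1269/80 (F = (7 + 15)/(59 + 101) - 1*16 = 22/160 - 16 = 22*(1/160) - 16 = 11/80 - 16 = -1269/80 ≈ -15.863)
(F - 173)/(J(-12) + 215) = (-1269/80 - 173)/((16/5 - 12) + 215) = -15109/(80*(-44/5 + 215)) = -15109/(80*1031/5) = -15109/80*5/1031 = -15109/16496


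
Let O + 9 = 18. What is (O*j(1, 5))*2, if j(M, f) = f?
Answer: 90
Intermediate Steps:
O = 9 (O = -9 + 18 = 9)
(O*j(1, 5))*2 = (9*5)*2 = 45*2 = 90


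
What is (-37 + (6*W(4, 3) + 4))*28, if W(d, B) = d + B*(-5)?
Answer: -2772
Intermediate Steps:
W(d, B) = d - 5*B
(-37 + (6*W(4, 3) + 4))*28 = (-37 + (6*(4 - 5*3) + 4))*28 = (-37 + (6*(4 - 15) + 4))*28 = (-37 + (6*(-11) + 4))*28 = (-37 + (-66 + 4))*28 = (-37 - 62)*28 = -99*28 = -2772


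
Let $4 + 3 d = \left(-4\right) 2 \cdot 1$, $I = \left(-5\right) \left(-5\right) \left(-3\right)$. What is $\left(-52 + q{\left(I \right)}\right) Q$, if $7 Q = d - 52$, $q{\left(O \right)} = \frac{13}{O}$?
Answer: $\frac{31304}{75} \approx 417.39$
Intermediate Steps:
$I = -75$ ($I = 25 \left(-3\right) = -75$)
$d = -4$ ($d = - \frac{4}{3} + \frac{\left(-4\right) 2 \cdot 1}{3} = - \frac{4}{3} + \frac{\left(-8\right) 1}{3} = - \frac{4}{3} + \frac{1}{3} \left(-8\right) = - \frac{4}{3} - \frac{8}{3} = -4$)
$Q = -8$ ($Q = \frac{-4 - 52}{7} = \frac{1}{7} \left(-56\right) = -8$)
$\left(-52 + q{\left(I \right)}\right) Q = \left(-52 + \frac{13}{-75}\right) \left(-8\right) = \left(-52 + 13 \left(- \frac{1}{75}\right)\right) \left(-8\right) = \left(-52 - \frac{13}{75}\right) \left(-8\right) = \left(- \frac{3913}{75}\right) \left(-8\right) = \frac{31304}{75}$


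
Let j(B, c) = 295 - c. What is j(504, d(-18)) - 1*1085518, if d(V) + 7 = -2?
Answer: -1085214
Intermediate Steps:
d(V) = -9 (d(V) = -7 - 2 = -9)
j(504, d(-18)) - 1*1085518 = (295 - 1*(-9)) - 1*1085518 = (295 + 9) - 1085518 = 304 - 1085518 = -1085214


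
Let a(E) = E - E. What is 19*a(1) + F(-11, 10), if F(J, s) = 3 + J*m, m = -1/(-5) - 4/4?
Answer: 59/5 ≈ 11.800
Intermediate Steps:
a(E) = 0
m = -⅘ (m = -1*(-⅕) - 4*¼ = ⅕ - 1 = -⅘ ≈ -0.80000)
F(J, s) = 3 - 4*J/5 (F(J, s) = 3 + J*(-⅘) = 3 - 4*J/5)
19*a(1) + F(-11, 10) = 19*0 + (3 - ⅘*(-11)) = 0 + (3 + 44/5) = 0 + 59/5 = 59/5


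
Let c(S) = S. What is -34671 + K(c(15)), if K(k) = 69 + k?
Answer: -34587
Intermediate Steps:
-34671 + K(c(15)) = -34671 + (69 + 15) = -34671 + 84 = -34587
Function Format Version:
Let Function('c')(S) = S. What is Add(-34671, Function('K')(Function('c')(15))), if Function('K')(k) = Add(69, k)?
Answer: -34587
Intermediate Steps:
Add(-34671, Function('K')(Function('c')(15))) = Add(-34671, Add(69, 15)) = Add(-34671, 84) = -34587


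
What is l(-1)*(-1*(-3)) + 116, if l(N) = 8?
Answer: 140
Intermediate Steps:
l(-1)*(-1*(-3)) + 116 = 8*(-1*(-3)) + 116 = 8*3 + 116 = 24 + 116 = 140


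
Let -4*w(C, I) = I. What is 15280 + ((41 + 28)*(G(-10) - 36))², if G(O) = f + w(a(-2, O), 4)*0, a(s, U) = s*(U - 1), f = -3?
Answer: 7256761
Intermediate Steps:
a(s, U) = s*(-1 + U)
w(C, I) = -I/4
G(O) = -3 (G(O) = -3 - ¼*4*0 = -3 - 1*0 = -3 + 0 = -3)
15280 + ((41 + 28)*(G(-10) - 36))² = 15280 + ((41 + 28)*(-3 - 36))² = 15280 + (69*(-39))² = 15280 + (-2691)² = 15280 + 7241481 = 7256761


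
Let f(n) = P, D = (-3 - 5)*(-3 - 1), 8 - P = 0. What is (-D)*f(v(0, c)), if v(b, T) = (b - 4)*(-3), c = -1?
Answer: -256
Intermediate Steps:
v(b, T) = 12 - 3*b (v(b, T) = (-4 + b)*(-3) = 12 - 3*b)
P = 8 (P = 8 - 1*0 = 8 + 0 = 8)
D = 32 (D = -8*(-4) = 32)
f(n) = 8
(-D)*f(v(0, c)) = -1*32*8 = -32*8 = -256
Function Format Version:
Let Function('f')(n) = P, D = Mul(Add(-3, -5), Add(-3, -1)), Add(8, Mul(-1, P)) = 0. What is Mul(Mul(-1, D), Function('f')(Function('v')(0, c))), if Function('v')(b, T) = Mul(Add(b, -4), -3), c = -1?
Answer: -256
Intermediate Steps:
Function('v')(b, T) = Add(12, Mul(-3, b)) (Function('v')(b, T) = Mul(Add(-4, b), -3) = Add(12, Mul(-3, b)))
P = 8 (P = Add(8, Mul(-1, 0)) = Add(8, 0) = 8)
D = 32 (D = Mul(-8, -4) = 32)
Function('f')(n) = 8
Mul(Mul(-1, D), Function('f')(Function('v')(0, c))) = Mul(Mul(-1, 32), 8) = Mul(-32, 8) = -256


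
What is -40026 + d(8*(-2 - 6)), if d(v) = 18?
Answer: -40008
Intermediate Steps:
-40026 + d(8*(-2 - 6)) = -40026 + 18 = -40008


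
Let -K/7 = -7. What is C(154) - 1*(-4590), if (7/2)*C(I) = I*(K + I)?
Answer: 13522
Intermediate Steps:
K = 49 (K = -7*(-7) = 49)
C(I) = 2*I*(49 + I)/7 (C(I) = 2*(I*(49 + I))/7 = 2*I*(49 + I)/7)
C(154) - 1*(-4590) = (2/7)*154*(49 + 154) - 1*(-4590) = (2/7)*154*203 + 4590 = 8932 + 4590 = 13522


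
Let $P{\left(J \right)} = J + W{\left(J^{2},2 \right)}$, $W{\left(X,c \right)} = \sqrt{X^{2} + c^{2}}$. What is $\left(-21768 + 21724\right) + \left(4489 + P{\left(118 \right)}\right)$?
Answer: $4563 + 74 \sqrt{35405} \approx 18487.0$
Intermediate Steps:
$P{\left(J \right)} = J + \sqrt{4 + J^{4}}$ ($P{\left(J \right)} = J + \sqrt{\left(J^{2}\right)^{2} + 2^{2}} = J + \sqrt{J^{4} + 4} = J + \sqrt{4 + J^{4}}$)
$\left(-21768 + 21724\right) + \left(4489 + P{\left(118 \right)}\right) = \left(-21768 + 21724\right) + \left(4489 + \left(118 + \sqrt{4 + 118^{4}}\right)\right) = -44 + \left(4489 + \left(118 + \sqrt{4 + 193877776}\right)\right) = -44 + \left(4489 + \left(118 + \sqrt{193877780}\right)\right) = -44 + \left(4489 + \left(118 + 74 \sqrt{35405}\right)\right) = -44 + \left(4607 + 74 \sqrt{35405}\right) = 4563 + 74 \sqrt{35405}$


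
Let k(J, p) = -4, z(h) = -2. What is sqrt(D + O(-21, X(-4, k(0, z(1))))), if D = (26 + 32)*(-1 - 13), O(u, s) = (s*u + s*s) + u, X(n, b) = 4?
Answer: I*sqrt(901) ≈ 30.017*I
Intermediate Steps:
O(u, s) = u + s**2 + s*u (O(u, s) = (s*u + s**2) + u = (s**2 + s*u) + u = u + s**2 + s*u)
D = -812 (D = 58*(-14) = -812)
sqrt(D + O(-21, X(-4, k(0, z(1))))) = sqrt(-812 + (-21 + 4**2 + 4*(-21))) = sqrt(-812 + (-21 + 16 - 84)) = sqrt(-812 - 89) = sqrt(-901) = I*sqrt(901)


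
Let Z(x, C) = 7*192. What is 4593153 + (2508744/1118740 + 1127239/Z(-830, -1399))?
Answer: 246695270640517/53699520 ≈ 4.5940e+6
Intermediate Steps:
Z(x, C) = 1344
4593153 + (2508744/1118740 + 1127239/Z(-830, -1399)) = 4593153 + (2508744/1118740 + 1127239/1344) = 4593153 + (2508744*(1/1118740) + 1127239*(1/1344)) = 4593153 + (89598/39955 + 1127239/1344) = 4593153 + 45159253957/53699520 = 246695270640517/53699520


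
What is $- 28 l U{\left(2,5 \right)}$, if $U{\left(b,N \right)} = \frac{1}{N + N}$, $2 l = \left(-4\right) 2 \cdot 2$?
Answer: $\frac{112}{5} \approx 22.4$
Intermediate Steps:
$l = -8$ ($l = \frac{\left(-4\right) 2 \cdot 2}{2} = \frac{\left(-8\right) 2}{2} = \frac{1}{2} \left(-16\right) = -8$)
$U{\left(b,N \right)} = \frac{1}{2 N}$
$- 28 l U{\left(2,5 \right)} = \left(-28\right) \left(-8\right) \frac{1}{2 \cdot 5} = 224 \cdot \frac{1}{2} \cdot \frac{1}{5} = 224 \cdot \frac{1}{10} = \frac{112}{5}$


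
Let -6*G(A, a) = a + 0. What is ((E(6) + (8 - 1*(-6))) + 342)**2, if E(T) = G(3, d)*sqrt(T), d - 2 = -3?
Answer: (2136 + sqrt(6))**2/36 ≈ 1.2703e+5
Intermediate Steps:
d = -1 (d = 2 - 3 = -1)
G(A, a) = -a/6 (G(A, a) = -(a + 0)/6 = -a/6)
E(T) = sqrt(T)/6 (E(T) = (-1/6*(-1))*sqrt(T) = sqrt(T)/6)
((E(6) + (8 - 1*(-6))) + 342)**2 = ((sqrt(6)/6 + (8 - 1*(-6))) + 342)**2 = ((sqrt(6)/6 + (8 + 6)) + 342)**2 = ((sqrt(6)/6 + 14) + 342)**2 = ((14 + sqrt(6)/6) + 342)**2 = (356 + sqrt(6)/6)**2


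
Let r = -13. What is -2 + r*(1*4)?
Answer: -54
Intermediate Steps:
-2 + r*(1*4) = -2 - 13*4 = -2 - 52 = -54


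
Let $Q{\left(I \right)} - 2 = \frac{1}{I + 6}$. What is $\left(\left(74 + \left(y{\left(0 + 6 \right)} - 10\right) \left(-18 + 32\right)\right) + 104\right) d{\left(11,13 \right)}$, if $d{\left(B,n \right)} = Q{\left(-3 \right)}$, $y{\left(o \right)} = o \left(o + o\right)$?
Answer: $\frac{7322}{3} \approx 2440.7$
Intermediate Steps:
$Q{\left(I \right)} = 2 + \frac{1}{6 + I}$ ($Q{\left(I \right)} = 2 + \frac{1}{I + 6} = 2 + \frac{1}{6 + I}$)
$y{\left(o \right)} = 2 o^{2}$ ($y{\left(o \right)} = o 2 o = 2 o^{2}$)
$d{\left(B,n \right)} = \frac{7}{3}$ ($d{\left(B,n \right)} = \frac{13 + 2 \left(-3\right)}{6 - 3} = \frac{13 - 6}{3} = \frac{1}{3} \cdot 7 = \frac{7}{3}$)
$\left(\left(74 + \left(y{\left(0 + 6 \right)} - 10\right) \left(-18 + 32\right)\right) + 104\right) d{\left(11,13 \right)} = \left(\left(74 + \left(2 \left(0 + 6\right)^{2} - 10\right) \left(-18 + 32\right)\right) + 104\right) \frac{7}{3} = \left(\left(74 + \left(2 \cdot 6^{2} - 10\right) 14\right) + 104\right) \frac{7}{3} = \left(\left(74 + \left(2 \cdot 36 - 10\right) 14\right) + 104\right) \frac{7}{3} = \left(\left(74 + \left(72 - 10\right) 14\right) + 104\right) \frac{7}{3} = \left(\left(74 + 62 \cdot 14\right) + 104\right) \frac{7}{3} = \left(\left(74 + 868\right) + 104\right) \frac{7}{3} = \left(942 + 104\right) \frac{7}{3} = 1046 \cdot \frac{7}{3} = \frac{7322}{3}$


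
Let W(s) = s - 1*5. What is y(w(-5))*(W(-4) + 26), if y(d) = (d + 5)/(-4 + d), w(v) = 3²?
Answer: 238/5 ≈ 47.600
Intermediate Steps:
w(v) = 9
y(d) = (5 + d)/(-4 + d)
W(s) = -5 + s (W(s) = s - 5 = -5 + s)
y(w(-5))*(W(-4) + 26) = ((5 + 9)/(-4 + 9))*((-5 - 4) + 26) = (14/5)*(-9 + 26) = ((⅕)*14)*17 = (14/5)*17 = 238/5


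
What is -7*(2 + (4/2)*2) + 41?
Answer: -1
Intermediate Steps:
-7*(2 + (4/2)*2) + 41 = -7*(2 + (4*(½))*2) + 41 = -7*(2 + 2*2) + 41 = -7*(2 + 4) + 41 = -7*6 + 41 = -42 + 41 = -1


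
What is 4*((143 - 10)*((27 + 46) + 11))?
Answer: 44688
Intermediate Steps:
4*((143 - 10)*((27 + 46) + 11)) = 4*(133*(73 + 11)) = 4*(133*84) = 4*11172 = 44688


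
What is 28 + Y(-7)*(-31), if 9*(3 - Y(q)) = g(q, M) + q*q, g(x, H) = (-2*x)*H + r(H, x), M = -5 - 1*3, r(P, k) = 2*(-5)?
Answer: -2848/9 ≈ -316.44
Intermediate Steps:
r(P, k) = -10
M = -8 (M = -5 - 3 = -8)
g(x, H) = -10 - 2*H*x (g(x, H) = (-2*x)*H - 10 = -2*H*x - 10 = -10 - 2*H*x)
Y(q) = 37/9 - 16*q/9 - q**2/9 (Y(q) = 3 - ((-10 - 2*(-8)*q) + q*q)/9 = 3 - ((-10 + 16*q) + q**2)/9 = 3 - (-10 + q**2 + 16*q)/9 = 3 + (10/9 - 16*q/9 - q**2/9) = 37/9 - 16*q/9 - q**2/9)
28 + Y(-7)*(-31) = 28 + (37/9 - 16/9*(-7) - 1/9*(-7)**2)*(-31) = 28 + (37/9 + 112/9 - 1/9*49)*(-31) = 28 + (37/9 + 112/9 - 49/9)*(-31) = 28 + (100/9)*(-31) = 28 - 3100/9 = -2848/9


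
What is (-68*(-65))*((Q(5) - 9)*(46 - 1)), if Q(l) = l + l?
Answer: 198900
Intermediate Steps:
Q(l) = 2*l
(-68*(-65))*((Q(5) - 9)*(46 - 1)) = (-68*(-65))*((2*5 - 9)*(46 - 1)) = 4420*((10 - 9)*45) = 4420*(1*45) = 4420*45 = 198900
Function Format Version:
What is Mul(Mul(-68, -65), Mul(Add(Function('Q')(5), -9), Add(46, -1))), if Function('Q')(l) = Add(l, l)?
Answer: 198900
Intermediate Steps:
Function('Q')(l) = Mul(2, l)
Mul(Mul(-68, -65), Mul(Add(Function('Q')(5), -9), Add(46, -1))) = Mul(Mul(-68, -65), Mul(Add(Mul(2, 5), -9), Add(46, -1))) = Mul(4420, Mul(Add(10, -9), 45)) = Mul(4420, Mul(1, 45)) = Mul(4420, 45) = 198900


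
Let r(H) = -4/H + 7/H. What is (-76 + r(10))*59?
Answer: -44663/10 ≈ -4466.3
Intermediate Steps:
r(H) = 3/H
(-76 + r(10))*59 = (-76 + 3/10)*59 = -757/10*59 = -44663/10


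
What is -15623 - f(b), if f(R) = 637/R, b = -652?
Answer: -10185559/652 ≈ -15622.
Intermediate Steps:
-15623 - f(b) = -15623 - 637/(-652) = -15623 - 637*(-1)/652 = -15623 - 1*(-637/652) = -15623 + 637/652 = -10185559/652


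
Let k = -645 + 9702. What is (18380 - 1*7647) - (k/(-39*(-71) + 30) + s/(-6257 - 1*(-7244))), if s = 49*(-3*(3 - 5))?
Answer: 470497828/43851 ≈ 10729.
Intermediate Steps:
k = 9057
s = 294 (s = 49*(-3*(-2)) = 49*6 = 294)
(18380 - 1*7647) - (k/(-39*(-71) + 30) + s/(-6257 - 1*(-7244))) = (18380 - 1*7647) - (9057/(-39*(-71) + 30) + 294/(-6257 - 1*(-7244))) = (18380 - 7647) - (9057/(2769 + 30) + 294/(-6257 + 7244)) = 10733 - (9057/2799 + 294/987) = 10733 - (9057*(1/2799) + 294*(1/987)) = 10733 - (3019/933 + 14/47) = 10733 - 1*154955/43851 = 10733 - 154955/43851 = 470497828/43851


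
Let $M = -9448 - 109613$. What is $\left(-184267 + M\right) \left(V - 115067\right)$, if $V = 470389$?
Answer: $-107779111616$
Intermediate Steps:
$M = -119061$ ($M = -9448 - 109613 = -119061$)
$\left(-184267 + M\right) \left(V - 115067\right) = \left(-184267 - 119061\right) \left(470389 - 115067\right) = \left(-303328\right) 355322 = -107779111616$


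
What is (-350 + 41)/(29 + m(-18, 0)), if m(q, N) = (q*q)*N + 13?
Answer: -103/14 ≈ -7.3571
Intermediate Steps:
m(q, N) = 13 + N*q² (m(q, N) = q²*N + 13 = N*q² + 13 = 13 + N*q²)
(-350 + 41)/(29 + m(-18, 0)) = (-350 + 41)/(29 + (13 + 0*(-18)²)) = -309/(29 + (13 + 0*324)) = -309/(29 + (13 + 0)) = -309/(29 + 13) = -309/42 = -309*1/42 = -103/14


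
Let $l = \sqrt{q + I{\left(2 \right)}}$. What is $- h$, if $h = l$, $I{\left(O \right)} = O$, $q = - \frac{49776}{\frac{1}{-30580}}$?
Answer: $- \sqrt{1522150082} \approx -39015.0$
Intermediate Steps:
$q = 1522150080$ ($q = - \frac{49776}{- \frac{1}{30580}} = \left(-49776\right) \left(-30580\right) = 1522150080$)
$l = \sqrt{1522150082}$ ($l = \sqrt{1522150080 + 2} = \sqrt{1522150082} \approx 39015.0$)
$h = \sqrt{1522150082} \approx 39015.0$
$- h = - \sqrt{1522150082}$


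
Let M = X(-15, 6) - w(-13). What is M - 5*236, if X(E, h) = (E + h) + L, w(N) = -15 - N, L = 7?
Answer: -1180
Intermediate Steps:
X(E, h) = 7 + E + h (X(E, h) = (E + h) + 7 = 7 + E + h)
M = 0 (M = (7 - 15 + 6) - (-15 - 1*(-13)) = -2 - (-15 + 13) = -2 - 1*(-2) = -2 + 2 = 0)
M - 5*236 = 0 - 5*236 = 0 - 1180 = -1180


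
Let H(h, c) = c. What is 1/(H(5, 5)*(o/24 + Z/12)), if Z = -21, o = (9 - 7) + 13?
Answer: -8/45 ≈ -0.17778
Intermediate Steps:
o = 15 (o = 2 + 13 = 15)
1/(H(5, 5)*(o/24 + Z/12)) = 1/(5*(15/24 - 21/12)) = 1/(5*(15*(1/24) - 21*1/12)) = 1/(5*(5/8 - 7/4)) = 1/(5*(-9/8)) = 1/(-45/8) = -8/45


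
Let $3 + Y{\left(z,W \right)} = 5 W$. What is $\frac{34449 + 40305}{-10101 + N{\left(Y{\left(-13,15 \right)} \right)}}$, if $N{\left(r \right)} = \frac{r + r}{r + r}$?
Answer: $- \frac{37377}{5050} \approx -7.4014$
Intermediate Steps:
$Y{\left(z,W \right)} = -3 + 5 W$
$N{\left(r \right)} = 1$ ($N{\left(r \right)} = \frac{2 r}{2 r} = 2 r \frac{1}{2 r} = 1$)
$\frac{34449 + 40305}{-10101 + N{\left(Y{\left(-13,15 \right)} \right)}} = \frac{34449 + 40305}{-10101 + 1} = \frac{74754}{-10100} = 74754 \left(- \frac{1}{10100}\right) = - \frac{37377}{5050}$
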